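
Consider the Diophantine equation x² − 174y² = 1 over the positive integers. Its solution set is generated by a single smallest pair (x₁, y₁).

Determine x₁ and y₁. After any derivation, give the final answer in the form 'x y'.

1451 110

[13; 5,4,5,26] for √174; ℓ=4 ⇒ convergent index 3
step 0: (13, 1)  from 13·(1,0) + (0,1)
…
step 2: (277, 21)  from 4·(66,5) + (13,1)
step 3: (1451, 110)  from 5·(277,21) + (66,5)
fundamental: x₁=1451, y₁=110  (since 2105401 − 174·12100 = 1)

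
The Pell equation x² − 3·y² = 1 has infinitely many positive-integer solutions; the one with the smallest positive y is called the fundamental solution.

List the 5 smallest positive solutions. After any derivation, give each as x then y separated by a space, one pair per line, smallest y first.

d=3: √d = [1; 1,2] (ℓ=2, even), read p_1/q_1
step 0: (1, 1)  from 1·(1,0) + (0,1)
step 1: (2, 1)  from 1·(1,1) + (1,0)
(x₁, y₁) = (2, 1);  2² − 3·1² = 1 ✓
(x_2, y_2) = (2·2 + 3·1·1, 2·1 + 1·2) = (7, 4)
(x_3, y_3) = (2·7 + 3·1·4, 2·4 + 1·7) = (26, 15)
(x_4, y_4) = (2·26 + 3·1·15, 2·15 + 1·26) = (97, 56)
(x_5, y_5) = (2·97 + 3·1·56, 2·56 + 1·97) = (362, 209)

2 1
7 4
26 15
97 56
362 209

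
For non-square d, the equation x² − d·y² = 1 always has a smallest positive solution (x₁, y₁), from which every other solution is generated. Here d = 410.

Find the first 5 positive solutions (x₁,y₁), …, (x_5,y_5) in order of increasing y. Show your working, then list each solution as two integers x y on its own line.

[20; 4,40] for √410; ℓ=2 ⇒ convergent index 1
i=0: a=20 ⇒ p=20, q=1
i=1: a=4 ⇒ p=81, q=4
(x₁, y₁) = (81, 4);  81² − 410·4² = 1 ✓
n=2: (81,4)∘(81,4) = (81·81+410·4·4, 81·4+4·81) = (13121,648)
n=3: (13121,648)∘(81,4) = (81·13121+410·4·648, 81·648+4·13121) = (2125521,104972)
n=4: (2125521,104972)∘(81,4) = (81·2125521+410·4·104972, 81·104972+4·2125521) = (344321281,17004816)
n=5: (344321281,17004816)∘(81,4) = (81·344321281+410·4·17004816, 81·17004816+4·344321281) = (55777922001,2754675220)

81 4
13121 648
2125521 104972
344321281 17004816
55777922001 2754675220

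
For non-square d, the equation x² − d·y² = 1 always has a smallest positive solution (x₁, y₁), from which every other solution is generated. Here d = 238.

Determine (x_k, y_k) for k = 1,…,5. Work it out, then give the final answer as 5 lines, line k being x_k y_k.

d=238: √d = [15; 2,2,1,14,1,2,2,30] (ℓ=8, even), read p_7/q_7
a_0=15:  p_0=15·1+0=15,  q_0=15·0+1=1
a_1=2:  p_1=2·15+1=31,  q_1=2·1+0=2
…
a_3=1:  p_3=1·77+31=108,  q_3=1·5+2=7
a_4=14:  p_4=14·108+77=1589,  q_4=14·7+5=103
a_5=1:  p_5=1·1589+108=1697,  q_5=1·103+7=110
a_6=2:  p_6=2·1697+1589=4983,  q_6=2·110+103=323
a_7=2:  p_7=2·4983+1697=11663,  q_7=2·323+110=756
→ (11663, 756).  Check: 11663²=136025569, 238·756²=136025568, difference 1.
(x_2, y_2) = (11663·11663 + 238·756·756, 11663·756 + 756·11663) = (272051137, 17634456)
(x_3, y_3) = (11663·272051137 + 238·756·17634456, 11663·17634456 + 756·272051137) = (6345864809999, 411341319900)
(x_4, y_4) = (11663·6345864809999 + 238·756·411341319900, 11663·411341319900 + 756·6345864809999) = (148023642285985537, 9594947610352944)
(x_5, y_5) = (11663·148023642285985537 + 238·756·9594947610352944, 11663·9594947610352944 + 756·148023642285985537) = (3452799473617033826063, 223811747547751451844)

11663 756
272051137 17634456
6345864809999 411341319900
148023642285985537 9594947610352944
3452799473617033826063 223811747547751451844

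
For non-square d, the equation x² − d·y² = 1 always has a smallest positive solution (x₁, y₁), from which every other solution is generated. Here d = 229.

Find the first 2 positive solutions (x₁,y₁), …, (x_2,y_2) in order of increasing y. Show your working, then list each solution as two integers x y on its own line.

[15; 7,1,1,7,30] for √229; ℓ=5 ⇒ convergent index 9
i=0: a=15 ⇒ p=15, q=1
i=1: a=7 ⇒ p=106, q=7
…
i=3: a=1 ⇒ p=227, q=15
i=4: a=7 ⇒ p=1710, q=113
…
i=8: a=1 ⇒ p=776325, q=51301
i=9: a=7 ⇒ p=5848201, q=386460
→ (5848201, 386460).  Check: 5848201²=34201454936401, 229·386460²=34201454936400, difference 1.
n=2: (5848201,386460)∘(5848201,386460) = (5848201·5848201+229·386460·386460, 5848201·386460+386460·5848201) = (68402909872801,4520191516920)

5848201 386460
68402909872801 4520191516920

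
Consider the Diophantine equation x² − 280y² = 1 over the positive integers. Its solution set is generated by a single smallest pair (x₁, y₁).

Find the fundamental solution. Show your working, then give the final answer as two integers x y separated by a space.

d=280: √d = [16; 1,2,1,2,1,32] (ℓ=6, even), read p_5/q_5
a_0=16:  p_0=16·1+0=16,  q_0=16·0+1=1
a_1=1:  p_1=1·16+1=17,  q_1=1·1+0=1
a_2=2:  p_2=2·17+16=50,  q_2=2·1+1=3
a_3=1:  p_3=1·50+17=67,  q_3=1·3+1=4
a_4=2:  p_4=2·67+50=184,  q_4=2·4+3=11
a_5=1:  p_5=1·184+67=251,  q_5=1·11+4=15
fundamental: x₁=251, y₁=15  (since 63001 − 280·225 = 1)

251 15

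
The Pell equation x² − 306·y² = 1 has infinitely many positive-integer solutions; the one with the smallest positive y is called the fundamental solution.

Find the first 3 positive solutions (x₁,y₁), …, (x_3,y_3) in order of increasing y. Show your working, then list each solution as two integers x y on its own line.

35 2
2449 140
171395 9798

√306 → a₀=17, period (2,34); ℓ=2 even so k=1
k=0  a_k=17  p_k/q_k = 17/1
k=1  a_k=2  p_k/q_k = 35/2
→ (35, 2).  Check: 35²=1225, 306·2²=1224, difference 1.
(x_2, y_2) = (35·35 + 306·2·2, 35·2 + 2·35) = (2449, 140)
(x_3, y_3) = (35·2449 + 306·2·140, 35·140 + 2·2449) = (171395, 9798)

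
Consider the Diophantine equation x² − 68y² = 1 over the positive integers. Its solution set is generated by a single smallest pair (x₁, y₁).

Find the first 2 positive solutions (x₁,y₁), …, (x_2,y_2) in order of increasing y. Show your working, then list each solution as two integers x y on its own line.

33 4
2177 264

√68 → a₀=8, period (4,16); ℓ=2 even so k=1
i=0: a=8 ⇒ p=8, q=1
i=1: a=4 ⇒ p=33, q=4
(x₁, y₁) = (33, 4);  33² − 68·4² = 1 ✓
n=2: (33,4)∘(33,4) = (33·33+68·4·4, 33·4+4·33) = (2177,264)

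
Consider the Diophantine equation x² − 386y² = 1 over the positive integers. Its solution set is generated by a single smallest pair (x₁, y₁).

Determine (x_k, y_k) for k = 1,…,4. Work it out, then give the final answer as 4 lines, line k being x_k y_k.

d=386: √d = [19; 1,1,1,4,1,18,1,4,1,1,1,38] (ℓ=12, even), read p_11/q_11
k=0  a_k=19  p_k/q_k = 19/1
…
k=2  a_k=1  p_k/q_k = 39/2
k=3  a_k=1  p_k/q_k = 59/3
…
k=7  a_k=1  p_k/q_k = 6621/337
k=8  a_k=4  p_k/q_k = 32771/1668
k=9  a_k=1  p_k/q_k = 39392/2005
k=10  a_k=1  p_k/q_k = 72163/3673
k=11  a_k=1  p_k/q_k = 111555/5678
→ (111555, 5678).  Check: 111555²=12444518025, 386·5678²=12444518024, difference 1.
k=2:  x_2 = 111555·111555+386·5678·5678 = 24889036049,  y_2 = 111555·5678+5678·111555 = 1266818580
k=3:  x_3 = 111555·24889036049+386·5678·1266818580 = 5552992832780835,  y_3 = 111555·1266818580+5678·24889036049 = 282639893378122
k=4:  x_4 = 111555·5552992832780835+386·5678·282639893378122 = 1238928230896843060801,  y_4 = 111555·282639893378122+5678·5552992832780835 = 63059786610325980840

111555 5678
24889036049 1266818580
5552992832780835 282639893378122
1238928230896843060801 63059786610325980840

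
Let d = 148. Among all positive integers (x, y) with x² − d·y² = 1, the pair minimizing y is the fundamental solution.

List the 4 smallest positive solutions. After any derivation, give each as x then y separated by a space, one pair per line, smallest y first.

[12; 6,24] for √148; ℓ=2 ⇒ convergent index 1
k=0  a_k=12  p_k/q_k = 12/1
k=1  a_k=6  p_k/q_k = 73/6
(x₁, y₁) = (73, 6);  73² − 148·6² = 1 ✓
k=2:  x_2 = 73·73+148·6·6 = 10657,  y_2 = 73·6+6·73 = 876
k=3:  x_3 = 73·10657+148·6·876 = 1555849,  y_3 = 73·876+6·10657 = 127890
k=4:  x_4 = 73·1555849+148·6·127890 = 227143297,  y_4 = 73·127890+6·1555849 = 18671064

73 6
10657 876
1555849 127890
227143297 18671064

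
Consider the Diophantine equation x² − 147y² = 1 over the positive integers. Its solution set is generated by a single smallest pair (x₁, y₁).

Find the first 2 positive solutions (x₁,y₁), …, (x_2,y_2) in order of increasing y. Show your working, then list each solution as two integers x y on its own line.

d=147: √d = [12; 8,24] (ℓ=2, even), read p_1/q_1
k=0  a_k=12  p_k/q_k = 12/1
k=1  a_k=8  p_k/q_k = 97/8
→ (97, 8).  Check: 97²=9409, 147·8²=9408, difference 1.
(97+8√147)^2 = 18817 + 1552√147

97 8
18817 1552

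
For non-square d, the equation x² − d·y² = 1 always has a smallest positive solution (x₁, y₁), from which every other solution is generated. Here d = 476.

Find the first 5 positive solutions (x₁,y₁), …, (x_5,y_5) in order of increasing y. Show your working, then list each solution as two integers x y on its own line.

[21; 1,4,2,10,2,4,1,42] for √476; ℓ=8 ⇒ convergent index 7
a_0=21:  p_0=21·1+0=21,  q_0=21·0+1=1
a_1=1:  p_1=1·21+1=22,  q_1=1·1+0=1
a_2=4:  p_2=4·22+21=109,  q_2=4·1+1=5
a_3=2:  p_3=2·109+22=240,  q_3=2·5+1=11
a_4=10:  p_4=10·240+109=2509,  q_4=10·11+5=115
…
a_6=4:  p_6=4·5258+2509=23541,  q_6=4·241+115=1079
a_7=1:  p_7=1·23541+5258=28799,  q_7=1·1079+241=1320
fundamental: x₁=28799, y₁=1320  (since 829382401 − 476·1742400 = 1)
k=2:  x_2 = 28799·28799+476·1320·1320 = 1658764801,  y_2 = 28799·1320+1320·28799 = 76029360
k=3:  x_3 = 28799·1658764801+476·1320·76029360 = 95541534979199,  y_3 = 28799·76029360+1320·1658764801 = 4379139075960
k=4:  x_4 = 28799·95541534979199+476·1320·4379139075960 = 5503001330073139201,  y_4 = 28799·4379139075960+1320·95541534979199 = 252229652421114720
k=5:  x_5 = 28799·5503001330073139201+476·1320·252229652421114720 = 316961870514011136719999,  y_5 = 28799·252229652421114720+1320·5503001330073139201 = 14527923515772226566600

28799 1320
1658764801 76029360
95541534979199 4379139075960
5503001330073139201 252229652421114720
316961870514011136719999 14527923515772226566600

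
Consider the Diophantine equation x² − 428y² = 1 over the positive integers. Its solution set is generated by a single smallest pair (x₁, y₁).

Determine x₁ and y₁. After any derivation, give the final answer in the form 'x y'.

√428 = [20; 1,2,4,1,5,10,5,1,4,2,1,40, …], period ℓ=12 (even) → k=11
k=0  a_k=20  p_k/q_k = 20/1
…
k=5  a_k=5  p_k/q_k = 1924/93
…
k=8  a_k=1  p_k/q_k = 119350/5769
k=9  a_k=4  p_k/q_k = 577179/27899
k=10  a_k=2  p_k/q_k = 1273708/61567
k=11  a_k=1  p_k/q_k = 1850887/89466
→ (1850887, 89466).  Check: 1850887²=3425782686769, 428·89466²=3425782686768, difference 1.

1850887 89466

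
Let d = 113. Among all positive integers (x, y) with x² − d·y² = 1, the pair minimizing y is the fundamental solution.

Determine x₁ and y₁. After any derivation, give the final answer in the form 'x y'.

1204353 113296

d=113: √d = [10; 1,1,1,2,2,1,1,1,20] (ℓ=9, odd), read p_17/q_17
k=0  a_k=10  p_k/q_k = 10/1
…
k=2  a_k=1  p_k/q_k = 21/2
k=3  a_k=1  p_k/q_k = 32/3
…
k=7  a_k=1  p_k/q_k = 489/46
k=8  a_k=1  p_k/q_k = 776/73
k=9  a_k=20  p_k/q_k = 16009/1506
k=10  a_k=1  p_k/q_k = 16785/1579
k=11  a_k=1  p_k/q_k = 32794/3085
k=12  a_k=1  p_k/q_k = 49579/4664
k=13  a_k=2  p_k/q_k = 131952/12413
k=14  a_k=2  p_k/q_k = 313483/29490
k=15  a_k=1  p_k/q_k = 445435/41903
k=16  a_k=1  p_k/q_k = 758918/71393
k=17  a_k=1  p_k/q_k = 1204353/113296
(x₁, y₁) = (1204353, 113296);  1204353² − 113·113296² = 1 ✓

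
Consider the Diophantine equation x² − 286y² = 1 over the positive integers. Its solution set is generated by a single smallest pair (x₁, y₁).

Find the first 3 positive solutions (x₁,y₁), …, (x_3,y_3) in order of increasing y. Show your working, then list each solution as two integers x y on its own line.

√286 = [16; 1,10,3,3,2,3,3,10,1,32, …], period ℓ=10 (even) → k=9
a_0=16:  p_0=16·1+0=16,  q_0=16·0+1=1
…
a_3=3:  p_3=3·186+17=575,  q_3=3·11+1=34
…
a_7=3:  p_7=3·15102+4397=49703,  q_7=3·893+260=2939
a_8=10:  p_8=10·49703+15102=512132,  q_8=10·2939+893=30283
a_9=1:  p_9=1·512132+49703=561835,  q_9=1·30283+2939=33222
→ (561835, 33222).  Check: 561835²=315658567225, 286·33222²=315658567224, difference 1.
(561835+33222√286)^2 = 631317134449 + 37330564740√286
(561835+33222√286)^3 = 709392124465745995 + 41947235681362578√286

561835 33222
631317134449 37330564740
709392124465745995 41947235681362578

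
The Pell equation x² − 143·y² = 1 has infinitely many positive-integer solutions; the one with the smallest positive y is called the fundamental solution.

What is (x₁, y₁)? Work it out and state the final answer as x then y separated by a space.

√143 → a₀=11, period (1,22); ℓ=2 even so k=1
k=0  a_k=11  p_k/q_k = 11/1
k=1  a_k=1  p_k/q_k = 12/1
fundamental: x₁=12, y₁=1  (since 144 − 143·1 = 1)

12 1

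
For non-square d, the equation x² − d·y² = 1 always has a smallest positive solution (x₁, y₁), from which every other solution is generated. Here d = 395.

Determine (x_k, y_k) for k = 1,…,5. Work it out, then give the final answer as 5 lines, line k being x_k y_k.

159 8
50561 2544
16078239 808984
5112829441 257254368
1625863683999 81806080040

√395 → a₀=19, period (1,6,1,38); ℓ=4 even so k=3
k=0  a_k=19  p_k/q_k = 19/1
…
k=2  a_k=6  p_k/q_k = 139/7
k=3  a_k=1  p_k/q_k = 159/8
(x₁, y₁) = (159, 8);  159² − 395·8² = 1 ✓
(159+8√395)^2 = 50561 + 2544√395
(159+8√395)^3 = 16078239 + 808984√395
(159+8√395)^4 = 5112829441 + 257254368√395
(159+8√395)^5 = 1625863683999 + 81806080040√395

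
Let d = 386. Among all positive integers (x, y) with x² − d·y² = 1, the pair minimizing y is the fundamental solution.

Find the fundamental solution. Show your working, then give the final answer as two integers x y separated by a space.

111555 5678

√386 = [19; 1,1,1,4,1,18,1,4,1,1,1,38, …], period ℓ=12 (even) → k=11
step 0: (19, 1)  from 19·(1,0) + (0,1)
step 1: (20, 1)  from 1·(19,1) + (1,0)
…
step 6: (6287, 320)  from 18·(334,17) + (275,14)
step 7: (6621, 337)  from 1·(6287,320) + (334,17)
step 8: (32771, 1668)  from 4·(6621,337) + (6287,320)
step 9: (39392, 2005)  from 1·(32771,1668) + (6621,337)
step 10: (72163, 3673)  from 1·(39392,2005) + (32771,1668)
step 11: (111555, 5678)  from 1·(72163,3673) + (39392,2005)
(x₁, y₁) = (111555, 5678);  111555² − 386·5678² = 1 ✓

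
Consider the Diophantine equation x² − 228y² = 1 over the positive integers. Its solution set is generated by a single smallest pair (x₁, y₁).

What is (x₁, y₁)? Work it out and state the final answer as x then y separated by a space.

√228 = [15; 10,30, …], period ℓ=2 (even) → k=1
a_0=15:  p_0=15·1+0=15,  q_0=15·0+1=1
a_1=10:  p_1=10·15+1=151,  q_1=10·1+0=10
(x₁, y₁) = (151, 10);  151² − 228·10² = 1 ✓

151 10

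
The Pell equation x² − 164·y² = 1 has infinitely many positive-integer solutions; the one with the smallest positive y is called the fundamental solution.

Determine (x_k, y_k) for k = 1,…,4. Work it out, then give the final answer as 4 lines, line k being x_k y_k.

√164 = [12; 1,4,6,4,1,24, …], period ℓ=6 (even) → k=5
k=0  a_k=12  p_k/q_k = 12/1
…
k=4  a_k=4  p_k/q_k = 1652/129
k=5  a_k=1  p_k/q_k = 2049/160
(x₁, y₁) = (2049, 160);  2049² − 164·160² = 1 ✓
(2049+160√164)^2 = 8396801 + 655680√164
(2049+160√164)^3 = 34410088449 + 2686976480√164
(2049+160√164)^4 = 141012534067201 + 11011228959360√164

2049 160
8396801 655680
34410088449 2686976480
141012534067201 11011228959360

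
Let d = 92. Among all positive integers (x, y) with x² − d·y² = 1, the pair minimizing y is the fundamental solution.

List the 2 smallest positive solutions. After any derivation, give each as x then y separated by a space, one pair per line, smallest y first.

√92 = [9; 1,1,2,4,2,1,1,18, …], period ℓ=8 (even) → k=7
step 0: (9, 1)  from 9·(1,0) + (0,1)
…
step 3: (48, 5)  from 2·(19,2) + (10,1)
step 4: (211, 22)  from 4·(48,5) + (19,2)
…
step 6: (681, 71)  from 1·(470,49) + (211,22)
step 7: (1151, 120)  from 1·(681,71) + (470,49)
(x₁, y₁) = (1151, 120);  1151² − 92·120² = 1 ✓
(x_2, y_2) = (1151·1151 + 92·120·120, 1151·120 + 120·1151) = (2649601, 276240)

1151 120
2649601 276240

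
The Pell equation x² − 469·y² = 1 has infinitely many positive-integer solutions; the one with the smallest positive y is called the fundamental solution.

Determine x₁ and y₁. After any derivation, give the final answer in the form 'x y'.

√469 = [21; 1,1,1,10,6,10,1,1,1,42, …], period ℓ=10 (even) → k=9
i=0: a=21 ⇒ p=21, q=1
i=1: a=1 ⇒ p=22, q=1
…
i=3: a=1 ⇒ p=65, q=3
i=4: a=10 ⇒ p=693, q=32
…
i=6: a=10 ⇒ p=42923, q=1982
…
i=8: a=1 ⇒ p=90069, q=4159
i=9: a=1 ⇒ p=137215, q=6336
(x₁, y₁) = (137215, 6336);  137215² − 469·6336² = 1 ✓

137215 6336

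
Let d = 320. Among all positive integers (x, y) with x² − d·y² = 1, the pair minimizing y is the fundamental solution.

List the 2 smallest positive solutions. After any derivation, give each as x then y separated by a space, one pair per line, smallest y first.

161 9
51841 2898

d=320: √d = [17; 1,7,1,34] (ℓ=4, even), read p_3/q_3
i=0: a=17 ⇒ p=17, q=1
i=1: a=1 ⇒ p=18, q=1
i=2: a=7 ⇒ p=143, q=8
i=3: a=1 ⇒ p=161, q=9
(x₁, y₁) = (161, 9);  161² − 320·9² = 1 ✓
(x_2, y_2) = (161·161 + 320·9·9, 161·9 + 9·161) = (51841, 2898)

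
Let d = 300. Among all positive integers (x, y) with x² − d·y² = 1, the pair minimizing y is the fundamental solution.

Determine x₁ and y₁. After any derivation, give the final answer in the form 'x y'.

√300 = [17; 3,8,3,34, …], period ℓ=4 (even) → k=3
a_0=17:  p_0=17·1+0=17,  q_0=17·0+1=1
…
a_2=8:  p_2=8·52+17=433,  q_2=8·3+1=25
a_3=3:  p_3=3·433+52=1351,  q_3=3·25+3=78
fundamental: x₁=1351, y₁=78  (since 1825201 − 300·6084 = 1)

1351 78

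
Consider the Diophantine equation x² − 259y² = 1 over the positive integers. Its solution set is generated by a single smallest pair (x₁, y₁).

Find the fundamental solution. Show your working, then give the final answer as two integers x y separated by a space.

847225 52644

[16; 10,1,2,3,4,3,2,1,10,32] for √259; ℓ=10 ⇒ convergent index 9
k=0  a_k=16  p_k/q_k = 16/1
k=1  a_k=10  p_k/q_k = 161/10
k=2  a_k=1  p_k/q_k = 177/11
…
k=5  a_k=4  p_k/q_k = 7403/460
…
k=7  a_k=2  p_k/q_k = 55265/3434
k=8  a_k=1  p_k/q_k = 79196/4921
k=9  a_k=10  p_k/q_k = 847225/52644
fundamental: x₁=847225, y₁=52644  (since 717790200625 − 259·2771390736 = 1)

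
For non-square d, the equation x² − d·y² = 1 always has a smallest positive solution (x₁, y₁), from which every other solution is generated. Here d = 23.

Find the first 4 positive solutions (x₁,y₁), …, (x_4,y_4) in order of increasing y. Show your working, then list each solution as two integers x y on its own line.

24 5
1151 240
55224 11515
2649601 552480

√23 = [4; 1,3,1,8, …], period ℓ=4 (even) → k=3
a_0=4:  p_0=4·1+0=4,  q_0=4·0+1=1
a_1=1:  p_1=1·4+1=5,  q_1=1·1+0=1
a_2=3:  p_2=3·5+4=19,  q_2=3·1+1=4
a_3=1:  p_3=1·19+5=24,  q_3=1·4+1=5
fundamental: x₁=24, y₁=5  (since 576 − 23·25 = 1)
(24+5√23)^2 = 1151 + 240√23
(24+5√23)^3 = 55224 + 11515√23
(24+5√23)^4 = 2649601 + 552480√23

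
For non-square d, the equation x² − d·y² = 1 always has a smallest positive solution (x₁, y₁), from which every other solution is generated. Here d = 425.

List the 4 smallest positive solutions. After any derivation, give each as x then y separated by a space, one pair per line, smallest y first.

[20; 1,1,1,1,1,1,40] for √425; ℓ=7 ⇒ convergent index 13
i=0: a=20 ⇒ p=20, q=1
i=1: a=1 ⇒ p=21, q=1
…
i=5: a=1 ⇒ p=165, q=8
…
i=8: a=1 ⇒ p=11153, q=541
i=9: a=1 ⇒ p=22038, q=1069
i=10: a=1 ⇒ p=33191, q=1610
…
i=12: a=1 ⇒ p=88420, q=4289
i=13: a=1 ⇒ p=143649, q=6968
fundamental: x₁=143649, y₁=6968  (since 20635035201 − 425·48553024 = 1)
n=2: (143649,6968)∘(143649,6968) = (143649·143649+425·6968·6968, 143649·6968+6968·143649) = (41270070401,2001892464)
n=3: (41270070401,2001892464)∘(143649,6968) = (143649·41270070401+425·6968·2001892464, 143649·2001892464+6968·41270070401) = (11856808685922849,575139701115304)
n=4: (11856808685922849,575139701115304)∘(143649,6968) = (143649·11856808685922849+425·6968·575139701115304, 143649·575139701115304+6968·11856808685922849) = (3406437421806992601601,165236485849022716128)

143649 6968
41270070401 2001892464
11856808685922849 575139701115304
3406437421806992601601 165236485849022716128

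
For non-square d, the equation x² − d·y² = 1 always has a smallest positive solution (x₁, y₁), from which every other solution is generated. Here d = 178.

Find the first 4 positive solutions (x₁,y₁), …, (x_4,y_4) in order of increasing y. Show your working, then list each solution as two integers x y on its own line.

[13; 2,1,12,1,2,26] for √178; ℓ=6 ⇒ convergent index 5
step 0: (13, 1)  from 13·(1,0) + (0,1)
…
step 4: (547, 41)  from 1·(507,38) + (40,3)
step 5: (1601, 120)  from 2·(547,41) + (507,38)
(x₁, y₁) = (1601, 120);  1601² − 178·120² = 1 ✓
n=2: (1601,120)∘(1601,120) = (1601·1601+178·120·120, 1601·120+120·1601) = (5126401,384240)
n=3: (5126401,384240)∘(1601,120) = (1601·5126401+178·120·384240, 1601·384240+120·5126401) = (16414734401,1230336360)
n=4: (16414734401,1230336360)∘(1601,120) = (1601·16414734401+178·120·1230336360, 1601·1230336360+120·16414734401) = (52559974425601,3939536640480)

1601 120
5126401 384240
16414734401 1230336360
52559974425601 3939536640480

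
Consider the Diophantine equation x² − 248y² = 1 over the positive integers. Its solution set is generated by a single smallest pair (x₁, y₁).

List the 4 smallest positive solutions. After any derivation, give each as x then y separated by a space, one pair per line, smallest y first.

63 4
7937 504
999999 63500
125991937 8000496

√248 → a₀=15, period (1,2,1,30); ℓ=4 even so k=3
i=0: a=15 ⇒ p=15, q=1
i=1: a=1 ⇒ p=16, q=1
i=2: a=2 ⇒ p=47, q=3
i=3: a=1 ⇒ p=63, q=4
(x₁, y₁) = (63, 4);  63² − 248·4² = 1 ✓
n=2: (63,4)∘(63,4) = (63·63+248·4·4, 63·4+4·63) = (7937,504)
n=3: (7937,504)∘(63,4) = (63·7937+248·4·504, 63·504+4·7937) = (999999,63500)
n=4: (999999,63500)∘(63,4) = (63·999999+248·4·63500, 63·63500+4·999999) = (125991937,8000496)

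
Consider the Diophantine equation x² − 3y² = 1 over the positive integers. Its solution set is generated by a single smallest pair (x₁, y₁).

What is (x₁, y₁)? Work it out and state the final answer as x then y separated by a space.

2 1

√3 → a₀=1, period (1,2); ℓ=2 even so k=1
k=0  a_k=1  p_k/q_k = 1/1
k=1  a_k=1  p_k/q_k = 2/1
→ (2, 1).  Check: 2²=4, 3·1²=3, difference 1.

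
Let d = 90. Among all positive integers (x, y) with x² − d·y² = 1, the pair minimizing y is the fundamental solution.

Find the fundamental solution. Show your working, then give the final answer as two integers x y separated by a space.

d=90: √d = [9; 2,18] (ℓ=2, even), read p_1/q_1
k=0  a_k=9  p_k/q_k = 9/1
k=1  a_k=2  p_k/q_k = 19/2
fundamental: x₁=19, y₁=2  (since 361 − 90·4 = 1)

19 2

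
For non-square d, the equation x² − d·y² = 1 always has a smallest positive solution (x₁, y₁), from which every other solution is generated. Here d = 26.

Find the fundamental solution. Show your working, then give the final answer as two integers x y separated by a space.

51 10

√26 → a₀=5, period (10); ℓ=1 odd so k=1
a_0=5:  p_0=5·1+0=5,  q_0=5·0+1=1
a_1=10:  p_1=10·5+1=51,  q_1=10·1+0=10
fundamental: x₁=51, y₁=10  (since 2601 − 26·100 = 1)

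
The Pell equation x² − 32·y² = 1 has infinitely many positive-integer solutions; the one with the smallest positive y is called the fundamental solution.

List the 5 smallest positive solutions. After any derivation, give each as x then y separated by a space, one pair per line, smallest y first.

17 3
577 102
19601 3465
665857 117708
22619537 3998607

[5; 1,1,1,10] for √32; ℓ=4 ⇒ convergent index 3
a_0=5:  p_0=5·1+0=5,  q_0=5·0+1=1
…
a_2=1:  p_2=1·6+5=11,  q_2=1·1+1=2
a_3=1:  p_3=1·11+6=17,  q_3=1·2+1=3
(x₁, y₁) = (17, 3);  17² − 32·3² = 1 ✓
k=2:  x_2 = 17·17+32·3·3 = 577,  y_2 = 17·3+3·17 = 102
k=3:  x_3 = 17·577+32·3·102 = 19601,  y_3 = 17·102+3·577 = 3465
k=4:  x_4 = 17·19601+32·3·3465 = 665857,  y_4 = 17·3465+3·19601 = 117708
k=5:  x_5 = 17·665857+32·3·117708 = 22619537,  y_5 = 17·117708+3·665857 = 3998607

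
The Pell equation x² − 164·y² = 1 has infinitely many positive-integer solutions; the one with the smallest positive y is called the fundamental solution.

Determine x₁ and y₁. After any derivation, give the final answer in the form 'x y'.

[12; 1,4,6,4,1,24] for √164; ℓ=6 ⇒ convergent index 5
i=0: a=12 ⇒ p=12, q=1
i=1: a=1 ⇒ p=13, q=1
…
i=3: a=6 ⇒ p=397, q=31
i=4: a=4 ⇒ p=1652, q=129
i=5: a=1 ⇒ p=2049, q=160
(x₁, y₁) = (2049, 160);  2049² − 164·160² = 1 ✓

2049 160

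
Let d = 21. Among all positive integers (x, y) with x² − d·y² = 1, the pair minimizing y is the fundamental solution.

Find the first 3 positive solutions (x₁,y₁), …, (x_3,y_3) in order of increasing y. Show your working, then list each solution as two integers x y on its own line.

[4; 1,1,2,1,1,8] for √21; ℓ=6 ⇒ convergent index 5
a_0=4:  p_0=4·1+0=4,  q_0=4·0+1=1
a_1=1:  p_1=1·4+1=5,  q_1=1·1+0=1
a_2=1:  p_2=1·5+4=9,  q_2=1·1+1=2
…
a_4=1:  p_4=1·23+9=32,  q_4=1·5+2=7
a_5=1:  p_5=1·32+23=55,  q_5=1·7+5=12
fundamental: x₁=55, y₁=12  (since 3025 − 21·144 = 1)
k=2:  x_2 = 55·55+21·12·12 = 6049,  y_2 = 55·12+12·55 = 1320
k=3:  x_3 = 55·6049+21·12·1320 = 665335,  y_3 = 55·1320+12·6049 = 145188

55 12
6049 1320
665335 145188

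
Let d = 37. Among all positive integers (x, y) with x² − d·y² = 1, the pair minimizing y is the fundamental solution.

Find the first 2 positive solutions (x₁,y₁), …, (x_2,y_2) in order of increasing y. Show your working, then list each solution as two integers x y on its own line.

√37 = [6; 12, …], period ℓ=1 (odd) → k=1
k=0  a_k=6  p_k/q_k = 6/1
k=1  a_k=12  p_k/q_k = 73/12
(x₁, y₁) = (73, 12);  73² − 37·12² = 1 ✓
(73+12√37)^2 = 10657 + 1752√37

73 12
10657 1752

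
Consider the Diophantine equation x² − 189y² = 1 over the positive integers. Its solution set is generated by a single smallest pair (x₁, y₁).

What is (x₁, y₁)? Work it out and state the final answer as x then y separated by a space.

d=189: √d = [13; 1,2,1,26] (ℓ=4, even), read p_3/q_3
a_0=13:  p_0=13·1+0=13,  q_0=13·0+1=1
…
a_2=2:  p_2=2·14+13=41,  q_2=2·1+1=3
a_3=1:  p_3=1·41+14=55,  q_3=1·3+1=4
fundamental: x₁=55, y₁=4  (since 3025 − 189·16 = 1)

55 4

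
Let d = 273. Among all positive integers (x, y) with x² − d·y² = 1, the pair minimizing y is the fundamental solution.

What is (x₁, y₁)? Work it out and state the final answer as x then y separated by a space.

√273 = [16; 1,1,10,1,1,32, …], period ℓ=6 (even) → k=5
i=0: a=16 ⇒ p=16, q=1
…
i=2: a=1 ⇒ p=33, q=2
…
i=4: a=1 ⇒ p=380, q=23
i=5: a=1 ⇒ p=727, q=44
fundamental: x₁=727, y₁=44  (since 528529 − 273·1936 = 1)

727 44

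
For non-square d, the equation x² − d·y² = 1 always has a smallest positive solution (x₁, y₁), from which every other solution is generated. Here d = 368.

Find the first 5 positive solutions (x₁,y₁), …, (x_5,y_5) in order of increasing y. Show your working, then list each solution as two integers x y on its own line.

√368 → a₀=19, period (5,2,5,38); ℓ=4 even so k=3
i=0: a=19 ⇒ p=19, q=1
…
i=2: a=2 ⇒ p=211, q=11
i=3: a=5 ⇒ p=1151, q=60
→ (1151, 60).  Check: 1151²=1324801, 368·60²=1324800, difference 1.
(1151+60√368)^2 = 2649601 + 138120√368
(1151+60√368)^3 = 6099380351 + 317952180√368
(1151+60√368)^4 = 14040770918401 + 731925780240√368
(1151+60√368)^5 = 32321848554778751 + 1684892828160300√368

1151 60
2649601 138120
6099380351 317952180
14040770918401 731925780240
32321848554778751 1684892828160300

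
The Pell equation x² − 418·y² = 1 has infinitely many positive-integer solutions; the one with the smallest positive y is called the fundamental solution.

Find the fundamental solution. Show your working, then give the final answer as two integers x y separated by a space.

[20; 2,4,20,4,2,40] for √418; ℓ=6 ⇒ convergent index 5
a_0=20:  p_0=20·1+0=20,  q_0=20·0+1=1
…
a_2=4:  p_2=4·41+20=184,  q_2=4·2+1=9
a_3=20:  p_3=20·184+41=3721,  q_3=20·9+2=182
a_4=4:  p_4=4·3721+184=15068,  q_4=4·182+9=737
a_5=2:  p_5=2·15068+3721=33857,  q_5=2·737+182=1656
(x₁, y₁) = (33857, 1656);  33857² − 418·1656² = 1 ✓

33857 1656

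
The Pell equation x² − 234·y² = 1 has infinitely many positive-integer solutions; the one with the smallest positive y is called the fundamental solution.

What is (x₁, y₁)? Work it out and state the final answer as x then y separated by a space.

5201 340

[15; 3,2,1,2,1,2,3,30] for √234; ℓ=8 ⇒ convergent index 7
i=0: a=15 ⇒ p=15, q=1
…
i=2: a=2 ⇒ p=107, q=7
i=3: a=1 ⇒ p=153, q=10
i=4: a=2 ⇒ p=413, q=27
…
i=6: a=2 ⇒ p=1545, q=101
i=7: a=3 ⇒ p=5201, q=340
(x₁, y₁) = (5201, 340);  5201² − 234·340² = 1 ✓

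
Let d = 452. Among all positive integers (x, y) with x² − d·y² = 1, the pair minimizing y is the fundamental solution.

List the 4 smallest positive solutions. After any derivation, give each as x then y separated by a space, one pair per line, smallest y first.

√452 = [21; 3,1,5,3,10,3,5,1,3,42, …], period ℓ=10 (even) → k=9
i=0: a=21 ⇒ p=21, q=1
i=1: a=3 ⇒ p=64, q=3
…
i=3: a=5 ⇒ p=489, q=23
…
i=8: a=1 ⇒ p=313483, q=14745
i=9: a=3 ⇒ p=1204353, q=56648
→ (1204353, 56648).  Check: 1204353²=1450466148609, 452·56648²=1450466148608, difference 1.
k=2:  x_2 = 1204353·1204353+452·56648·56648 = 2900932297217,  y_2 = 1204353·56648+56648·1204353 = 136448377488
k=3:  x_3 = 1204353·2900932297217+452·56648·136448377488 = 6987493029899166849,  y_3 = 1204353·136448377488+56648·2900932297217 = 328664025545553880
k=4:  x_4 = 1204353·6987493029899166849+452·56648·328664025545553880 = 16830816386073401651890177,  y_4 = 1204353·328664025545553880+56648·6987493029899166849 = 791655010315592455701792

1204353 56648
2900932297217 136448377488
6987493029899166849 328664025545553880
16830816386073401651890177 791655010315592455701792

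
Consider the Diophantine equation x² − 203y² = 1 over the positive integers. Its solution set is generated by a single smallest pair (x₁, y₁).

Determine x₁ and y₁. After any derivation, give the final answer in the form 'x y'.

[14; 4,28] for √203; ℓ=2 ⇒ convergent index 1
i=0: a=14 ⇒ p=14, q=1
i=1: a=4 ⇒ p=57, q=4
→ (57, 4).  Check: 57²=3249, 203·4²=3248, difference 1.

57 4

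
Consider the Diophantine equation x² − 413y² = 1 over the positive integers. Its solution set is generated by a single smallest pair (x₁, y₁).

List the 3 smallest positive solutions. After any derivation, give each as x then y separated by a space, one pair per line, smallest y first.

d=413: √d = [20; 3,9,1,4,1,9,3,40] (ℓ=8, even), read p_7/q_7
k=0  a_k=20  p_k/q_k = 20/1
…
k=2  a_k=9  p_k/q_k = 569/28
k=3  a_k=1  p_k/q_k = 630/31
…
k=5  a_k=1  p_k/q_k = 3719/183
k=6  a_k=9  p_k/q_k = 36560/1799
k=7  a_k=3  p_k/q_k = 113399/5580
fundamental: x₁=113399, y₁=5580  (since 12859333201 − 413·31136400 = 1)
(x_2, y_2) = (113399·113399 + 413·5580·5580, 113399·5580 + 5580·113399) = (25718666401, 1265532840)
(x_3, y_3) = (113399·25718666401 + 413·5580·1265532840, 113399·1265532840 + 5580·25718666401) = (5832942102300599, 287020317040740)

113399 5580
25718666401 1265532840
5832942102300599 287020317040740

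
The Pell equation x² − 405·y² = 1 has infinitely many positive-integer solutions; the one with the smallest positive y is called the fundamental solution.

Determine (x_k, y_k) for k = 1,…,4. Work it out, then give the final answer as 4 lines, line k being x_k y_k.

161 8
51841 2576
16692641 829464
5374978561 267084832

√405 = [20; 8,40, …], period ℓ=2 (even) → k=1
a_0=20:  p_0=20·1+0=20,  q_0=20·0+1=1
a_1=8:  p_1=8·20+1=161,  q_1=8·1+0=8
(x₁, y₁) = (161, 8);  161² − 405·8² = 1 ✓
n=2: (161,8)∘(161,8) = (161·161+405·8·8, 161·8+8·161) = (51841,2576)
n=3: (51841,2576)∘(161,8) = (161·51841+405·8·2576, 161·2576+8·51841) = (16692641,829464)
n=4: (16692641,829464)∘(161,8) = (161·16692641+405·8·829464, 161·829464+8·16692641) = (5374978561,267084832)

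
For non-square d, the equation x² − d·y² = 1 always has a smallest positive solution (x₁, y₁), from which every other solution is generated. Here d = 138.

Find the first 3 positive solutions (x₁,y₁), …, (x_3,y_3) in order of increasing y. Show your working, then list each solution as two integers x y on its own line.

47 4
4417 376
415151 35340

d=138: √d = [11; 1,2,1,22] (ℓ=4, even), read p_3/q_3
i=0: a=11 ⇒ p=11, q=1
i=1: a=1 ⇒ p=12, q=1
i=2: a=2 ⇒ p=35, q=3
i=3: a=1 ⇒ p=47, q=4
(x₁, y₁) = (47, 4);  47² − 138·4² = 1 ✓
n=2: (47,4)∘(47,4) = (47·47+138·4·4, 47·4+4·47) = (4417,376)
n=3: (4417,376)∘(47,4) = (47·4417+138·4·376, 47·376+4·4417) = (415151,35340)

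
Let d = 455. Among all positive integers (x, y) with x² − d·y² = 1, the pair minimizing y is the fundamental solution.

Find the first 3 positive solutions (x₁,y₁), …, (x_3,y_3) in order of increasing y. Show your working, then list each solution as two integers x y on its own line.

64 3
8191 384
1048384 49149

√455 = [21; 3,42, …], period ℓ=2 (even) → k=1
k=0  a_k=21  p_k/q_k = 21/1
k=1  a_k=3  p_k/q_k = 64/3
fundamental: x₁=64, y₁=3  (since 4096 − 455·9 = 1)
(x_2, y_2) = (64·64 + 455·3·3, 64·3 + 3·64) = (8191, 384)
(x_3, y_3) = (64·8191 + 455·3·384, 64·384 + 3·8191) = (1048384, 49149)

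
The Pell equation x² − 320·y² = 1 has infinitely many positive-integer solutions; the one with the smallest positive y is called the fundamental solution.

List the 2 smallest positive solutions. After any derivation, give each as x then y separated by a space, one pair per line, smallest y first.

161 9
51841 2898

d=320: √d = [17; 1,7,1,34] (ℓ=4, even), read p_3/q_3
a_0=17:  p_0=17·1+0=17,  q_0=17·0+1=1
a_1=1:  p_1=1·17+1=18,  q_1=1·1+0=1
a_2=7:  p_2=7·18+17=143,  q_2=7·1+1=8
a_3=1:  p_3=1·143+18=161,  q_3=1·8+1=9
fundamental: x₁=161, y₁=9  (since 25921 − 320·81 = 1)
n=2: (161,9)∘(161,9) = (161·161+320·9·9, 161·9+9·161) = (51841,2898)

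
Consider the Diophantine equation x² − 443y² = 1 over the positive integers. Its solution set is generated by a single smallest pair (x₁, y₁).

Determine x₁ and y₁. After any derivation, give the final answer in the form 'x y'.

442 21

√443 → a₀=21, period (21,42); ℓ=2 even so k=1
k=0  a_k=21  p_k/q_k = 21/1
k=1  a_k=21  p_k/q_k = 442/21
→ (442, 21).  Check: 442²=195364, 443·21²=195363, difference 1.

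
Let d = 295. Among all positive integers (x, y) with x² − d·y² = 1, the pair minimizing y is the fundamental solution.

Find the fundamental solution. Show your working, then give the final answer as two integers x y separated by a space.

2024999 117900

√295 → a₀=17, period (5,1,2,3,2,6,2,3,2,1,5,34); ℓ=12 even so k=11
k=0  a_k=17  p_k/q_k = 17/1
k=1  a_k=5  p_k/q_k = 86/5
k=2  a_k=1  p_k/q_k = 103/6
…
k=5  a_k=2  p_k/q_k = 2250/131
k=6  a_k=6  p_k/q_k = 14479/843
…
k=10  a_k=1  p_k/q_k = 355517/20699
k=11  a_k=5  p_k/q_k = 2024999/117900
(x₁, y₁) = (2024999, 117900);  2024999² − 295·117900² = 1 ✓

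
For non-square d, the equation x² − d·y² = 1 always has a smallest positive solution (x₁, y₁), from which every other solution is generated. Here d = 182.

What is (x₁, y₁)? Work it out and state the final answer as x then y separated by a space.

√182 = [13; 2,26, …], period ℓ=2 (even) → k=1
a_0=13:  p_0=13·1+0=13,  q_0=13·0+1=1
a_1=2:  p_1=2·13+1=27,  q_1=2·1+0=2
→ (27, 2).  Check: 27²=729, 182·2²=728, difference 1.

27 2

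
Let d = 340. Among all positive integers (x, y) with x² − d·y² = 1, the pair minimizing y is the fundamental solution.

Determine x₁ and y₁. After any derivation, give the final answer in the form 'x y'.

285769 15498

√340 = [18; 2,3,1,1,1,…,3,2,36, …], period ℓ=14 (even) → k=13
i=0: a=18 ⇒ p=18, q=1
i=1: a=2 ⇒ p=37, q=2
i=2: a=3 ⇒ p=129, q=7
i=3: a=1 ⇒ p=166, q=9
i=4: a=1 ⇒ p=295, q=16
i=5: a=1 ⇒ p=461, q=25
i=6: a=1 ⇒ p=756, q=41
i=7: a=8 ⇒ p=6509, q=353
…
i=9: a=1 ⇒ p=13774, q=747
i=10: a=1 ⇒ p=21039, q=1141
i=11: a=1 ⇒ p=34813, q=1888
i=12: a=3 ⇒ p=125478, q=6805
i=13: a=2 ⇒ p=285769, q=15498
fundamental: x₁=285769, y₁=15498  (since 81663921361 − 340·240188004 = 1)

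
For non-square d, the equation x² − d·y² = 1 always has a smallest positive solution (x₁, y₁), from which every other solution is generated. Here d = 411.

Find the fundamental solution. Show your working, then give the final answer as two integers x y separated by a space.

√411 → a₀=20, period (3,1,1,1,19,1,1,1,3,40); ℓ=10 even so k=9
k=0  a_k=20  p_k/q_k = 20/1
k=1  a_k=3  p_k/q_k = 61/3
k=2  a_k=1  p_k/q_k = 81/4
…
k=4  a_k=1  p_k/q_k = 223/11
…
k=7  a_k=1  p_k/q_k = 8981/443
k=8  a_k=1  p_k/q_k = 13583/670
k=9  a_k=3  p_k/q_k = 49730/2453
→ (49730, 2453).  Check: 49730²=2473072900, 411·2453²=2473072899, difference 1.

49730 2453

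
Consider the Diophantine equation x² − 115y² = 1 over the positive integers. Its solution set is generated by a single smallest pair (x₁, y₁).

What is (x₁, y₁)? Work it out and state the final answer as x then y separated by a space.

d=115: √d = [10; 1,2,1,1,1,1,1,2,1,20] (ℓ=10, even), read p_9/q_9
a_0=10:  p_0=10·1+0=10,  q_0=10·0+1=1
a_1=1:  p_1=1·10+1=11,  q_1=1·1+0=1
…
a_3=1:  p_3=1·32+11=43,  q_3=1·3+1=4
a_4=1:  p_4=1·43+32=75,  q_4=1·4+3=7
…
a_6=1:  p_6=1·118+75=193,  q_6=1·11+7=18
…
a_8=2:  p_8=2·311+193=815,  q_8=2·29+18=76
a_9=1:  p_9=1·815+311=1126,  q_9=1·76+29=105
fundamental: x₁=1126, y₁=105  (since 1267876 − 115·11025 = 1)

1126 105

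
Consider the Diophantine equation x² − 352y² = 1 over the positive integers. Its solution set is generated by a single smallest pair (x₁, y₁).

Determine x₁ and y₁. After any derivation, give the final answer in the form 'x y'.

77617 4137

d=352: √d = [18; 1,3,5,9,5,3,1,36] (ℓ=8, even), read p_7/q_7
i=0: a=18 ⇒ p=18, q=1
…
i=3: a=5 ⇒ p=394, q=21
i=4: a=9 ⇒ p=3621, q=193
i=5: a=5 ⇒ p=18499, q=986
i=6: a=3 ⇒ p=59118, q=3151
i=7: a=1 ⇒ p=77617, q=4137
→ (77617, 4137).  Check: 77617²=6024398689, 352·4137²=6024398688, difference 1.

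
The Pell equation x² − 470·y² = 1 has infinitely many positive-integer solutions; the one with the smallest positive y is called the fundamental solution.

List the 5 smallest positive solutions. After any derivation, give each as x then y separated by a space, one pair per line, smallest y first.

1691 78
5718961 263796
19341524411 892157994
65413029839041 3017278071912
221226847574112251 10204433547048390

d=470: √d = [21; 1,2,8,2,1,42] (ℓ=6, even), read p_5/q_5
i=0: a=21 ⇒ p=21, q=1
…
i=4: a=2 ⇒ p=1149, q=53
i=5: a=1 ⇒ p=1691, q=78
(x₁, y₁) = (1691, 78);  1691² − 470·78² = 1 ✓
k=2:  x_2 = 1691·1691+470·78·78 = 5718961,  y_2 = 1691·78+78·1691 = 263796
k=3:  x_3 = 1691·5718961+470·78·263796 = 19341524411,  y_3 = 1691·263796+78·5718961 = 892157994
k=4:  x_4 = 1691·19341524411+470·78·892157994 = 65413029839041,  y_4 = 1691·892157994+78·19341524411 = 3017278071912
k=5:  x_5 = 1691·65413029839041+470·78·3017278071912 = 221226847574112251,  y_5 = 1691·3017278071912+78·65413029839041 = 10204433547048390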